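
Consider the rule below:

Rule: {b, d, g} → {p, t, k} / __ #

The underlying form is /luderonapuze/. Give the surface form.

No segment of /luderonapuze/ meets the structural description of the rule, so the form surfaces unchanged.

luderonapuze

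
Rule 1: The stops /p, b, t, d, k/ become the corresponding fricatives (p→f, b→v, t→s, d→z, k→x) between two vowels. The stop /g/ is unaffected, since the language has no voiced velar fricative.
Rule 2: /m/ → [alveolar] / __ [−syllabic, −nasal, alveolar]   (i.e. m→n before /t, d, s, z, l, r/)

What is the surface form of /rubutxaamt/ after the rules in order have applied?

ruvutxaant

Rule 1 (intervocalic spirantization): /b/ is a stop between vowels /u/ and /u/, so it spirantizes to the fricative [v]. /rubutxaamt/ → ruvutxaamt.
Rule 2 (nasal place assimilation): /m/ precedes the alveolar consonant /t/, so it assimilates in place to [n]. /ruvutxaamt/ → ruvutxaant.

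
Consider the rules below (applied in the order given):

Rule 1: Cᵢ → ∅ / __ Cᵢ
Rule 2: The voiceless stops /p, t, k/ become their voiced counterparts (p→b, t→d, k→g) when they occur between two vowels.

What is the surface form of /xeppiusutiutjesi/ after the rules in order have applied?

xebiusudiutjesi

Rule 1 (degemination): /pp/ is a geminate; the first /p/ deletes. /xeppiusutiutjesi/ → xepiusutiutjesi.
Rule 2 (intervocalic voicing): /p/ is a voiceless stop between vowels /e/ and /i/, so it voices to [b]. /t/ is a voiceless stop between vowels /u/ and /i/, so it voices to [d]. /xepiusutiutjesi/ → xebiusudiutjesi.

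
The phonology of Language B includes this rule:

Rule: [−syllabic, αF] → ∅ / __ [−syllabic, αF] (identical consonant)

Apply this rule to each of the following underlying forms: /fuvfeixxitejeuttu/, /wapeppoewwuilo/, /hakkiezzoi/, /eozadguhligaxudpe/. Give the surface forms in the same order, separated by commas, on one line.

/fuvfeixxitejeuttu/: /xx/ is a geminate; the first /x/ deletes. /tt/ is a geminate; the first /t/ deletes. → [fuvfeixitejeutu].
/wapeppoewwuilo/: /pp/ is a geminate; the first /p/ deletes. /ww/ is a geminate; the first /w/ deletes. → [wapepoewuilo].
/hakkiezzoi/: /kk/ is a geminate; the first /k/ deletes. /zz/ is a geminate; the first /z/ deletes. → [hakiezoi].
/eozadguhligaxudpe/: the rule's environment is not met; surfaces unchanged as [eozadguhligaxudpe].

fuvfeixitejeutu, wapepoewuilo, hakiezoi, eozadguhligaxudpe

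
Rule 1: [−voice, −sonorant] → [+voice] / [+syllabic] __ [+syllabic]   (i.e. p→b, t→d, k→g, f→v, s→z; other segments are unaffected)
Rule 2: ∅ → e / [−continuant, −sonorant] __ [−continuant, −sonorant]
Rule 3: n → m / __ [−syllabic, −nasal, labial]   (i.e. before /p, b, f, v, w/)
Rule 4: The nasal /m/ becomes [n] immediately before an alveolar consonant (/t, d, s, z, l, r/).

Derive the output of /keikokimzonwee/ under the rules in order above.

keigoginzomwee

Rule 1 (intervocalic voicing): /k/ is a voiceless obstruent between vowels /i/ and /o/, so it voices to [g]. /k/ is a voiceless obstruent between vowels /o/ and /i/, so it voices to [g]. /keikokimzonwee/ → keigogimzonwee.
Rule 2 (stop-cluster e-epenthesis): no segment meets the environment; /keigogimzonwee/ is unchanged.
Rule 3 (nasal place assimilation): /n/ precedes the labial consonant /w/, so it assimilates in place to [m]. /keigogimzonwee/ → keigogimzomwee.
Rule 4 (nasal place assimilation): /m/ precedes the alveolar consonant /z/, so it assimilates in place to [n]. /keigogimzomwee/ → keigoginzomwee.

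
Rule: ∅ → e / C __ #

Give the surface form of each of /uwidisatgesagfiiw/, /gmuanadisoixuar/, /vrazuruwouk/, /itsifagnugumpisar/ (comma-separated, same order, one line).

uwidisatgesagfiiwe, gmuanadisoixuare, vrazuruwouke, itsifagnugumpisare

/uwidisatgesagfiiw/: the form ends in the consonant /w/, so [e] is inserted word-finally. → [uwidisatgesagfiiwe].
/gmuanadisoixuar/: the form ends in the consonant /r/, so [e] is inserted word-finally. → [gmuanadisoixuare].
/vrazuruwouk/: the form ends in the consonant /k/, so [e] is inserted word-finally. → [vrazuruwouke].
/itsifagnugumpisar/: the form ends in the consonant /r/, so [e] is inserted word-finally. → [itsifagnugumpisare].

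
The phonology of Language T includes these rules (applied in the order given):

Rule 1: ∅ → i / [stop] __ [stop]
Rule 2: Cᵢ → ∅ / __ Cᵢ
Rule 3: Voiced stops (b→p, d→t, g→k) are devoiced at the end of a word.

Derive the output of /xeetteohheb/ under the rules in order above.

Rule 1 (stop-cluster i-epenthesis): /t/ and /t/ form a stop–stop cluster, so [i] is inserted between them. /xeetteohheb/ → xeetiteohheb.
Rule 2 (degemination): /hh/ is a geminate; the first /h/ deletes. /xeetiteohheb/ → xeetiteoheb.
Rule 3 (final devoicing): /b/ is a voiced stop in word-final position, so it devoices to [p]. /xeetiteoheb/ → xeetiteohep.

xeetiteohep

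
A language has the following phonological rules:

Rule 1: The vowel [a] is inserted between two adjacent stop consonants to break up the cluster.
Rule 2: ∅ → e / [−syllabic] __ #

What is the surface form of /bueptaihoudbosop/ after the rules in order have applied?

Rule 1 (stop-cluster a-epenthesis): /p/ and /t/ form a stop–stop cluster, so [a] is inserted between them. /d/ and /b/ form a stop–stop cluster, so [a] is inserted between them. /bueptaihoudbosop/ → buepataihoudabosop.
Rule 2 (final e-epenthesis): the form ends in the consonant /p/, so [e] is inserted word-finally. /buepataihoudabosop/ → buepataihoudabosope.

buepataihoudabosope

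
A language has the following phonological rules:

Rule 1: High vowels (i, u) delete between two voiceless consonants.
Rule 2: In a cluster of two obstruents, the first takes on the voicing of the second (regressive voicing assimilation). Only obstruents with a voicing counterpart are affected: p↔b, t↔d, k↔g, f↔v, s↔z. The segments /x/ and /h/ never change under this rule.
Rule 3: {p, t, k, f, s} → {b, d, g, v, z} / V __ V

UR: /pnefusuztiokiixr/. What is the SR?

pnefsustiogiixr

Rule 1 (high vowel syncope): /u/ is a high vowel flanked by voiceless consonants /f/ and /s/, so it deletes. /pnefusuztiokiixr/ → pnefsuztiokiixr.
Rule 2 (regressive voicing assimilation): /z/ precedes the voiceless obstruent /t/, so it devoices to [s] by assimilation. /pnefsuztiokiixr/ → pnefsustiokiixr.
Rule 3 (intervocalic voicing): /k/ is a voiceless obstruent between vowels /o/ and /i/, so it voices to [g]. /pnefsustiokiixr/ → pnefsustiogiixr.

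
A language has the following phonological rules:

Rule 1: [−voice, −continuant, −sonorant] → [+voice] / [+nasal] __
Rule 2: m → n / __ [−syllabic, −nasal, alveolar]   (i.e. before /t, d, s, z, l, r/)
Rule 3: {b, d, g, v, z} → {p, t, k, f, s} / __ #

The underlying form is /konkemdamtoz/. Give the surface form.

Rule 1 (post-nasal voicing): /k/ is a voiceless stop immediately after the nasal /n/, so it voices to [g]. /t/ is a voiceless stop immediately after the nasal /m/, so it voices to [d]. /konkemdamtoz/ → kongemdamdoz.
Rule 2 (nasal place assimilation): /m/ precedes the alveolar consonant /d/, so it assimilates in place to [n]. /m/ precedes the alveolar consonant /d/, so it assimilates in place to [n]. /kongemdamdoz/ → kongendandoz.
Rule 3 (final devoicing): /z/ is a voiced obstruent in word-final position, so it devoices to [s]. /kongendandoz/ → kongendandos.

kongendandos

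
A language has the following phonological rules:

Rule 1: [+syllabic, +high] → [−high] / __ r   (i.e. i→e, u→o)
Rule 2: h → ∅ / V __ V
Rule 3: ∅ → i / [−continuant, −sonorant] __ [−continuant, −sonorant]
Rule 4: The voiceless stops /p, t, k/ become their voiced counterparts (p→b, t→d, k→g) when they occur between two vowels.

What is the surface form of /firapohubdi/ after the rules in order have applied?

feraboubidi

Rule 1 (pre-rhotic lowering): /i/ is a high vowel immediately before /r/, so it lowers to [e]. /firapohubdi/ → ferapohubdi.
Rule 2 (intervocalic h-deletion): /h/ occurs between vowels /o/ and /u/, so it deletes. /ferapohubdi/ → ferapoubdi.
Rule 3 (stop-cluster i-epenthesis): /b/ and /d/ form a stop–stop cluster, so [i] is inserted between them. /ferapoubdi/ → ferapoubidi.
Rule 4 (intervocalic voicing): /p/ is a voiceless stop between vowels /a/ and /o/, so it voices to [b]. /ferapoubidi/ → feraboubidi.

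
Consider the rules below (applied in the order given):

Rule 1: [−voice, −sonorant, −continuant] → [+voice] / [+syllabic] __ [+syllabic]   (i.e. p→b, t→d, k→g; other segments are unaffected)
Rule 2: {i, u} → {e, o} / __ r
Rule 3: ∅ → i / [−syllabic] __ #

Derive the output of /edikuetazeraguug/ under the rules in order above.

Rule 1 (intervocalic voicing): /k/ is a voiceless stop between vowels /i/ and /u/, so it voices to [g]. /t/ is a voiceless stop between vowels /e/ and /a/, so it voices to [d]. /edikuetazeraguug/ → ediguedazeraguug.
Rule 2 (pre-rhotic lowering): no segment meets the environment; /ediguedazeraguug/ is unchanged.
Rule 3 (final i-epenthesis): the form ends in the consonant /g/, so [i] is inserted word-finally. /ediguedazeraguug/ → ediguedazeraguugi.

ediguedazeraguugi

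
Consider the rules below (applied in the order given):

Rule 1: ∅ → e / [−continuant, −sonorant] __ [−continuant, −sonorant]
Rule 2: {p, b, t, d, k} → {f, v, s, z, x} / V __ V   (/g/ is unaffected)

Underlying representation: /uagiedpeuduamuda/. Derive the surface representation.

Rule 1 (stop-cluster e-epenthesis): /d/ and /p/ form a stop–stop cluster, so [e] is inserted between them. /uagiedpeuduamuda/ → uagiedepeuduamuda.
Rule 2 (intervocalic spirantization): /d/ is a stop between vowels /e/ and /e/, so it spirantizes to the fricative [z]. /p/ is a stop between vowels /e/ and /e/, so it spirantizes to the fricative [f]. /d/ is a stop between vowels /u/ and /u/, so it spirantizes to the fricative [z]. /d/ is a stop between vowels /u/ and /a/, so it spirantizes to the fricative [z]. /uagiedepeuduamuda/ → uagiezefeuzuamuza.

uagiezefeuzuamuza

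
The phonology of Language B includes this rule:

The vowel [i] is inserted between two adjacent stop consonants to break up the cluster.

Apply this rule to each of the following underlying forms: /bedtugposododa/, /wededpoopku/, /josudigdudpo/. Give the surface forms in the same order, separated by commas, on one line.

/bedtugposododa/: /d/ and /t/ form a stop–stop cluster, so [i] is inserted between them. /g/ and /p/ form a stop–stop cluster, so [i] is inserted between them. → [beditugiposododa].
/wededpoopku/: /d/ and /p/ form a stop–stop cluster, so [i] is inserted between them. /p/ and /k/ form a stop–stop cluster, so [i] is inserted between them. → [wededipoopiku].
/josudigdudpo/: /g/ and /d/ form a stop–stop cluster, so [i] is inserted between them. /d/ and /p/ form a stop–stop cluster, so [i] is inserted between them. → [josudigidudipo].

beditugiposododa, wededipoopiku, josudigidudipo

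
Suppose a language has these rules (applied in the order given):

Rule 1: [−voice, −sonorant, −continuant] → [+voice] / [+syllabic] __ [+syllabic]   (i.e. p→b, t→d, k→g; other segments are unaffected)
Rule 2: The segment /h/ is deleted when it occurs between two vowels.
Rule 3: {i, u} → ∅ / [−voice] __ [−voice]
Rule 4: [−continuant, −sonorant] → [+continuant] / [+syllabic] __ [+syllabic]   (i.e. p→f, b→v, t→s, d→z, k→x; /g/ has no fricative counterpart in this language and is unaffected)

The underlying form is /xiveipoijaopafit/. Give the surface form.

xiveivoijaovaft

Rule 1 (intervocalic voicing): /p/ is a voiceless stop between vowels /i/ and /o/, so it voices to [b]. /p/ is a voiceless stop between vowels /o/ and /a/, so it voices to [b]. /xiveipoijaopafit/ → xiveiboijaobafit.
Rule 2 (intervocalic h-deletion): no segment meets the environment; /xiveiboijaobafit/ is unchanged.
Rule 3 (high vowel syncope): /i/ is a high vowel flanked by voiceless consonants /f/ and /t/, so it deletes. /xiveiboijaobafit/ → xiveiboijaobaft.
Rule 4 (intervocalic spirantization): /b/ is a stop between vowels /i/ and /o/, so it spirantizes to the fricative [v]. /b/ is a stop between vowels /o/ and /a/, so it spirantizes to the fricative [v]. /xiveiboijaobaft/ → xiveivoijaovaft.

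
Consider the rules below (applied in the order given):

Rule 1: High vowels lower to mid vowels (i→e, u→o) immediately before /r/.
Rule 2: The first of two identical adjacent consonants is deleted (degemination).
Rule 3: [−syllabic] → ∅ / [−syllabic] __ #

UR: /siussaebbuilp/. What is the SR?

Rule 1 (pre-rhotic lowering): no segment meets the environment; /siussaebbuilp/ is unchanged.
Rule 2 (degemination): /ss/ is a geminate; the first /s/ deletes. /bb/ is a geminate; the first /b/ deletes. /siussaebbuilp/ → siusaebuilp.
Rule 3 (final cluster simplification): /p/ is the second consonant of a word-final cluster /lp/, so it deletes. /siusaebuilp/ → siusaebuil.

siusaebuil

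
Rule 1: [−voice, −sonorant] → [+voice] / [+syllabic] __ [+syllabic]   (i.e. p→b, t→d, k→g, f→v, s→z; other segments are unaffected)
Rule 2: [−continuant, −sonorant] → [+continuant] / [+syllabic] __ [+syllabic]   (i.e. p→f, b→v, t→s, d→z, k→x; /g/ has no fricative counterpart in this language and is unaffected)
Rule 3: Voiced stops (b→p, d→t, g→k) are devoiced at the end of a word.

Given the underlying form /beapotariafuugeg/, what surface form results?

Rule 1 (intervocalic voicing): /p/ is a voiceless obstruent between vowels /a/ and /o/, so it voices to [b]. /t/ is a voiceless obstruent between vowels /o/ and /a/, so it voices to [d]. /f/ is a voiceless obstruent between vowels /a/ and /u/, so it voices to [v]. /beapotariafuugeg/ → beabodariavuugeg.
Rule 2 (intervocalic spirantization): /b/ is a stop between vowels /a/ and /o/, so it spirantizes to the fricative [v]. /d/ is a stop between vowels /o/ and /a/, so it spirantizes to the fricative [z]. /beabodariavuugeg/ → beavozariavuugeg.
Rule 3 (final devoicing): /g/ is a voiced stop in word-final position, so it devoices to [k]. /beavozariavuugeg/ → beavozariavuugek.

beavozariavuugek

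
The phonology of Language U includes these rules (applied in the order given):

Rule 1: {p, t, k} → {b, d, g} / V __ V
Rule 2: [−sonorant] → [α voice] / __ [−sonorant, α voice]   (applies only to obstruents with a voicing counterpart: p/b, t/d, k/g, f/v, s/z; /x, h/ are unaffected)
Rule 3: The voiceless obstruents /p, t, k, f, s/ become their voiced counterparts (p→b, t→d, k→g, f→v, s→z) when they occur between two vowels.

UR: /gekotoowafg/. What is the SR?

Rule 1 (intervocalic voicing): /k/ is a voiceless stop between vowels /e/ and /o/, so it voices to [g]. /t/ is a voiceless stop between vowels /o/ and /o/, so it voices to [d]. /gekotoowafg/ → gegodoowafg.
Rule 2 (regressive voicing assimilation): /f/ precedes the voiced obstruent /g/, so it voices to [v] by assimilation. /gegodoowafg/ → gegodoowavg.
Rule 3 (intervocalic voicing): no segment meets the environment; /gegodoowavg/ is unchanged.

gegodoowavg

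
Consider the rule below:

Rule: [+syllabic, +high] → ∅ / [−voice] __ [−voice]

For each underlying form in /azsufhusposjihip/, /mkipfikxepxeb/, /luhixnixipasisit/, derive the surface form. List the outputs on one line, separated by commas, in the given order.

azsfhsposjihp, mkpfkxepxeb, luhxnixpasst

/azsufhusposjihip/: /u/ is a high vowel flanked by voiceless consonants /s/ and /f/, so it deletes. /u/ is a high vowel flanked by voiceless consonants /h/ and /s/, so it deletes. /i/ is a high vowel flanked by voiceless consonants /h/ and /p/, so it deletes. → [azsfhsposjihp].
/mkipfikxepxeb/: /i/ is a high vowel flanked by voiceless consonants /k/ and /p/, so it deletes. /i/ is a high vowel flanked by voiceless consonants /f/ and /k/, so it deletes. → [mkpfkxepxeb].
/luhixnixipasisit/: /i/ is a high vowel flanked by voiceless consonants /h/ and /x/, so it deletes. /i/ is a high vowel flanked by voiceless consonants /x/ and /p/, so it deletes. /i/ is a high vowel flanked by voiceless consonants /s/ and /s/, so it deletes. /i/ is a high vowel flanked by voiceless consonants /s/ and /t/, so it deletes. → [luhxnixpasst].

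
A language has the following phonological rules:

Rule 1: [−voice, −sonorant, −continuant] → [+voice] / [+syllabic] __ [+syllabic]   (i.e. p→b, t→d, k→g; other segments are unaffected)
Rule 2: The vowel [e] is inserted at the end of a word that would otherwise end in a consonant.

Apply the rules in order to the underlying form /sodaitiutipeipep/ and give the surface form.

sodaidiudibeibepe

Rule 1 (intervocalic voicing): /t/ is a voiceless stop between vowels /i/ and /i/, so it voices to [d]. /t/ is a voiceless stop between vowels /u/ and /i/, so it voices to [d]. /p/ is a voiceless stop between vowels /i/ and /e/, so it voices to [b]. /p/ is a voiceless stop between vowels /i/ and /e/, so it voices to [b]. /sodaitiutipeipep/ → sodaidiudibeibep.
Rule 2 (final e-epenthesis): the form ends in the consonant /p/, so [e] is inserted word-finally. /sodaidiudibeibep/ → sodaidiudibeibepe.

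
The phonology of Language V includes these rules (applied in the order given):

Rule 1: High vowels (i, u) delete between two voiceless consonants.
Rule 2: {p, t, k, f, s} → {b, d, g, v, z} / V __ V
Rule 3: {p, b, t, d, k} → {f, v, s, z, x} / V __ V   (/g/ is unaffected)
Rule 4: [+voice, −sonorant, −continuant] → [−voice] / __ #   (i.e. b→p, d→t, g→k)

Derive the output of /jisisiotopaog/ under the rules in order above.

Rule 1 (high vowel syncope): /i/ is a high vowel flanked by voiceless consonants /s/ and /s/, so it deletes. /jisisiotopaog/ → jissiotopaog.
Rule 2 (intervocalic voicing): /t/ is a voiceless obstruent between vowels /o/ and /o/, so it voices to [d]. /p/ is a voiceless obstruent between vowels /o/ and /a/, so it voices to [b]. /jissiotopaog/ → jissiodobaog.
Rule 3 (intervocalic spirantization): /d/ is a stop between vowels /o/ and /o/, so it spirantizes to the fricative [z]. /b/ is a stop between vowels /o/ and /a/, so it spirantizes to the fricative [v]. /jissiodobaog/ → jissiozovaog.
Rule 4 (final devoicing): /g/ is a voiced stop in word-final position, so it devoices to [k]. /jissiozovaog/ → jissiozovaok.

jissiozovaok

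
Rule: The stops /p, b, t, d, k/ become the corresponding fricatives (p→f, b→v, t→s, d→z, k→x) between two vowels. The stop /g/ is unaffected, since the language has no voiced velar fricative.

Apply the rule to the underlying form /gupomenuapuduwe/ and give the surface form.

gufomenuafuzuwe

/p/ is a stop between vowels /u/ and /o/, so it spirantizes to the fricative [f].
/p/ is a stop between vowels /a/ and /u/, so it spirantizes to the fricative [f].
/d/ is a stop between vowels /u/ and /u/, so it spirantizes to the fricative [z].
Surface form: [gufomenuafuzuwe].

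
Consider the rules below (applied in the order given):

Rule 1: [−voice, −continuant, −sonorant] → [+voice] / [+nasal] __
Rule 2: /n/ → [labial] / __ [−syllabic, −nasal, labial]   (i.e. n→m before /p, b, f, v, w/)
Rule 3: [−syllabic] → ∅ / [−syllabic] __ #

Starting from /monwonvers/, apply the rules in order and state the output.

Rule 1 (post-nasal voicing): no segment meets the environment; /monwonvers/ is unchanged.
Rule 2 (nasal place assimilation): /n/ precedes the labial consonant /w/, so it assimilates in place to [m]. /n/ precedes the labial consonant /v/, so it assimilates in place to [m]. /monwonvers/ → momwomvers.
Rule 3 (final cluster simplification): /s/ is the second consonant of a word-final cluster /rs/, so it deletes. /momwomvers/ → momwomver.

momwomver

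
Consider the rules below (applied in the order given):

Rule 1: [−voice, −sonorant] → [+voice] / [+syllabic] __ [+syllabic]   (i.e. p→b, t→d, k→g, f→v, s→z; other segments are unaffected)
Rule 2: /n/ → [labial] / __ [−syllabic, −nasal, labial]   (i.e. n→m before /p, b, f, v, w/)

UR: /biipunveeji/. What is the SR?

Rule 1 (intervocalic voicing): /p/ is a voiceless obstruent between vowels /i/ and /u/, so it voices to [b]. /biipunveeji/ → biibunveeji.
Rule 2 (nasal place assimilation): /n/ precedes the labial consonant /v/, so it assimilates in place to [m]. /biibunveeji/ → biibumveeji.

biibumveeji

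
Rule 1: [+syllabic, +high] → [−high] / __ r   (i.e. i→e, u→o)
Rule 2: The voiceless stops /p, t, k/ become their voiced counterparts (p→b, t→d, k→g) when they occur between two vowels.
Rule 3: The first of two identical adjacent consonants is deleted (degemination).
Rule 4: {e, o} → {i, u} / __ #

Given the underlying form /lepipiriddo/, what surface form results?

Rule 1 (pre-rhotic lowering): /i/ is a high vowel immediately before /r/, so it lowers to [e]. /lepipiriddo/ → lepiperiddo.
Rule 2 (intervocalic voicing): /p/ is a voiceless stop between vowels /e/ and /i/, so it voices to [b]. /p/ is a voiceless stop between vowels /i/ and /e/, so it voices to [b]. /lepiperiddo/ → lebiberiddo.
Rule 3 (degemination): /dd/ is a geminate; the first /d/ deletes. /lebiberiddo/ → lebiberido.
Rule 4 (final vowel raising): /o/ is a mid vowel in word-final position, so it raises to [u]. /lebiberido/ → lebiberidu.

lebiberidu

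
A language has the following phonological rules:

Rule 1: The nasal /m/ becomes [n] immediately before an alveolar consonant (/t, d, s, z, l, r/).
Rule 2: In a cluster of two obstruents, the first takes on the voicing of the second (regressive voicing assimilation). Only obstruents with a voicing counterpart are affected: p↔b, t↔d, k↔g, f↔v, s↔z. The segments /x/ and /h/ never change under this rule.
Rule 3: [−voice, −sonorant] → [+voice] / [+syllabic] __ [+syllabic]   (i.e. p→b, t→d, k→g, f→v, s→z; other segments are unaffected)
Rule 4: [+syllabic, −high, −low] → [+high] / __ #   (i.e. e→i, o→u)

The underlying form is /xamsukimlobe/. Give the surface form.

Rule 1 (nasal place assimilation): /m/ precedes the alveolar consonant /s/, so it assimilates in place to [n]. /m/ precedes the alveolar consonant /l/, so it assimilates in place to [n]. /xamsukimlobe/ → xansukinlobe.
Rule 2 (regressive voicing assimilation): no segment meets the environment; /xansukinlobe/ is unchanged.
Rule 3 (intervocalic voicing): /k/ is a voiceless obstruent between vowels /u/ and /i/, so it voices to [g]. /xansukinlobe/ → xansuginlobe.
Rule 4 (final vowel raising): /e/ is a mid vowel in word-final position, so it raises to [i]. /xansuginlobe/ → xansuginlobi.

xansuginlobi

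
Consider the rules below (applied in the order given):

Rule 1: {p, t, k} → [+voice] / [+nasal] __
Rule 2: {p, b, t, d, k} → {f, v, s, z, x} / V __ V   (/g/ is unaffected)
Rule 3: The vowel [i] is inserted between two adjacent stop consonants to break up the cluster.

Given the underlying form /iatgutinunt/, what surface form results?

Rule 1 (post-nasal voicing): /t/ is a voiceless stop immediately after the nasal /n/, so it voices to [d]. /iatgutinunt/ → iatgutinund.
Rule 2 (intervocalic spirantization): /t/ is a stop between vowels /u/ and /i/, so it spirantizes to the fricative [s]. /iatgutinund/ → iatgusinund.
Rule 3 (stop-cluster i-epenthesis): /t/ and /g/ form a stop–stop cluster, so [i] is inserted between them. /iatgusinund/ → iatigusinund.

iatigusinund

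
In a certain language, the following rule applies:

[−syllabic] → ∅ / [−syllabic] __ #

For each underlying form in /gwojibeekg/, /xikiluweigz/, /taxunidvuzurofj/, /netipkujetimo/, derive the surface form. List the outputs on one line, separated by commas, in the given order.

/gwojibeekg/: /g/ is the second consonant of a word-final cluster /kg/, so it deletes. → [gwojibeek].
/xikiluweigz/: /z/ is the second consonant of a word-final cluster /gz/, so it deletes. → [xikiluweig].
/taxunidvuzurofj/: /j/ is the second consonant of a word-final cluster /fj/, so it deletes. → [taxunidvuzurof].
/netipkujetimo/: the rule's environment is not met; surfaces unchanged as [netipkujetimo].

gwojibeek, xikiluweig, taxunidvuzurof, netipkujetimo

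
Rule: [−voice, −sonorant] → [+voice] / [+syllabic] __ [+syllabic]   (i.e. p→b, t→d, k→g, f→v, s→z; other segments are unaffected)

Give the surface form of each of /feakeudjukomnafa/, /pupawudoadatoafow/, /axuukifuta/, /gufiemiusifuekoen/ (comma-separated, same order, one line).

feageudjugomnava, pubawudoadadoavow, axuugivuda, guviemiuzivuegoen

/feakeudjukomnafa/: /k/ is a voiceless obstruent between vowels /a/ and /e/, so it voices to [g]. /k/ is a voiceless obstruent between vowels /u/ and /o/, so it voices to [g]. /f/ is a voiceless obstruent between vowels /a/ and /a/, so it voices to [v]. → [feageudjugomnava].
/pupawudoadatoafow/: /p/ is a voiceless obstruent between vowels /u/ and /a/, so it voices to [b]. /t/ is a voiceless obstruent between vowels /a/ and /o/, so it voices to [d]. /f/ is a voiceless obstruent between vowels /a/ and /o/, so it voices to [v]. → [pubawudoadadoavow].
/axuukifuta/: /k/ is a voiceless obstruent between vowels /u/ and /i/, so it voices to [g]. /f/ is a voiceless obstruent between vowels /i/ and /u/, so it voices to [v]. /t/ is a voiceless obstruent between vowels /u/ and /a/, so it voices to [d]. → [axuugivuda].
/gufiemiusifuekoen/: /f/ is a voiceless obstruent between vowels /u/ and /i/, so it voices to [v]. /s/ is a voiceless obstruent between vowels /u/ and /i/, so it voices to [z]. /f/ is a voiceless obstruent between vowels /i/ and /u/, so it voices to [v]. /k/ is a voiceless obstruent between vowels /e/ and /o/, so it voices to [g]. → [guviemiuzivuegoen].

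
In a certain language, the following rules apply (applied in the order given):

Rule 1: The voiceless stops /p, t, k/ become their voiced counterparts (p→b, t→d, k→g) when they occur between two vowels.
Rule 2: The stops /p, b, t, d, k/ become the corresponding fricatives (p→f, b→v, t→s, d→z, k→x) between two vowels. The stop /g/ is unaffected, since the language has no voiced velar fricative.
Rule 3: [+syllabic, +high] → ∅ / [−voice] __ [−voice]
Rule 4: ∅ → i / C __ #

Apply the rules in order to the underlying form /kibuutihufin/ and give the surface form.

kivuuzihfini

Rule 1 (intervocalic voicing): /t/ is a voiceless stop between vowels /u/ and /i/, so it voices to [d]. /kibuutihufin/ → kibuudihufin.
Rule 2 (intervocalic spirantization): /b/ is a stop between vowels /i/ and /u/, so it spirantizes to the fricative [v]. /d/ is a stop between vowels /u/ and /i/, so it spirantizes to the fricative [z]. /kibuudihufin/ → kivuuzihufin.
Rule 3 (high vowel syncope): /u/ is a high vowel flanked by voiceless consonants /h/ and /f/, so it deletes. /kivuuzihufin/ → kivuuzihfin.
Rule 4 (final i-epenthesis): the form ends in the consonant /n/, so [i] is inserted word-finally. /kivuuzihfin/ → kivuuzihfini.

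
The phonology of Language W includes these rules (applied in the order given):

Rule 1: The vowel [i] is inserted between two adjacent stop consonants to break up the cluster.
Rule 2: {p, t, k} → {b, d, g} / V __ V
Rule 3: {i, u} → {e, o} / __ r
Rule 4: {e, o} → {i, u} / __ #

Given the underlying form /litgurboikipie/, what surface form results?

lidigorboigibii

Rule 1 (stop-cluster i-epenthesis): /t/ and /g/ form a stop–stop cluster, so [i] is inserted between them. /litgurboikipie/ → litigurboikipie.
Rule 2 (intervocalic voicing): /t/ is a voiceless stop between vowels /i/ and /i/, so it voices to [d]. /k/ is a voiceless stop between vowels /i/ and /i/, so it voices to [g]. /p/ is a voiceless stop between vowels /i/ and /i/, so it voices to [b]. /litigurboikipie/ → lidigurboigibie.
Rule 3 (pre-rhotic lowering): /u/ is a high vowel immediately before /r/, so it lowers to [o]. /lidigurboigibie/ → lidigorboigibie.
Rule 4 (final vowel raising): /e/ is a mid vowel in word-final position, so it raises to [i]. /lidigorboigibie/ → lidigorboigibii.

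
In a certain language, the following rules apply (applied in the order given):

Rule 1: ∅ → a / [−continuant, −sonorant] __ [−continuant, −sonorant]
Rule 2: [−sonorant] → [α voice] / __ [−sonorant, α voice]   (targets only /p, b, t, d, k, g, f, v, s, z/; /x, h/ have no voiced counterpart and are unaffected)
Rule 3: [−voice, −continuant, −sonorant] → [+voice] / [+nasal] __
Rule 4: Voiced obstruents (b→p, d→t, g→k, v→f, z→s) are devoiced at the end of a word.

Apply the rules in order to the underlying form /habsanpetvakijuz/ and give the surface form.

hapsanbedvakijus

Rule 1 (stop-cluster a-epenthesis): no segment meets the environment; /habsanpetvakijuz/ is unchanged.
Rule 2 (regressive voicing assimilation): /b/ precedes the voiceless obstruent /s/, so it devoices to [p] by assimilation. /t/ precedes the voiced obstruent /v/, so it voices to [d] by assimilation. /habsanpetvakijuz/ → hapsanpedvakijuz.
Rule 3 (post-nasal voicing): /p/ is a voiceless stop immediately after the nasal /n/, so it voices to [b]. /hapsanpedvakijuz/ → hapsanbedvakijuz.
Rule 4 (final devoicing): /z/ is a voiced obstruent in word-final position, so it devoices to [s]. /hapsanbedvakijuz/ → hapsanbedvakijus.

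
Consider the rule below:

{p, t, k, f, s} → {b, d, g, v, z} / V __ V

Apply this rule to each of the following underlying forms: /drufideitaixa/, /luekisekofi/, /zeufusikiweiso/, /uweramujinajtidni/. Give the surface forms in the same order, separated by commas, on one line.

/drufideitaixa/: /f/ is a voiceless obstruent between vowels /u/ and /i/, so it voices to [v]. /t/ is a voiceless obstruent between vowels /i/ and /a/, so it voices to [d]. → [druvideidaixa].
/luekisekofi/: /k/ is a voiceless obstruent between vowels /e/ and /i/, so it voices to [g]. /s/ is a voiceless obstruent between vowels /i/ and /e/, so it voices to [z]. /k/ is a voiceless obstruent between vowels /e/ and /o/, so it voices to [g]. /f/ is a voiceless obstruent between vowels /o/ and /i/, so it voices to [v]. → [luegizegovi].
/zeufusikiweiso/: /f/ is a voiceless obstruent between vowels /u/ and /u/, so it voices to [v]. /s/ is a voiceless obstruent between vowels /u/ and /i/, so it voices to [z]. /k/ is a voiceless obstruent between vowels /i/ and /i/, so it voices to [g]. /s/ is a voiceless obstruent between vowels /i/ and /o/, so it voices to [z]. → [zeuvuzigiweizo].
/uweramujinajtidni/: the rule's environment is not met; surfaces unchanged as [uweramujinajtidni].

druvideidaixa, luegizegovi, zeuvuzigiweizo, uweramujinajtidni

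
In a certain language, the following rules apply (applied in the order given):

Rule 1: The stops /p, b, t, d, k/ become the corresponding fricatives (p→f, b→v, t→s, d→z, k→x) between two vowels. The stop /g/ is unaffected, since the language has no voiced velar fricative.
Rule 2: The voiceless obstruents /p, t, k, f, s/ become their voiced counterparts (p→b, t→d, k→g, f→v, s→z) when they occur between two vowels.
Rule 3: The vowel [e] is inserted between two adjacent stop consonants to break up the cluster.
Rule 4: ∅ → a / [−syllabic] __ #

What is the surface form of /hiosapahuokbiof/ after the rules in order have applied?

Rule 1 (intervocalic spirantization): /p/ is a stop between vowels /a/ and /a/, so it spirantizes to the fricative [f]. /hiosapahuokbiof/ → hiosafahuokbiof.
Rule 2 (intervocalic voicing): /s/ is a voiceless obstruent between vowels /o/ and /a/, so it voices to [z]. /f/ is a voiceless obstruent between vowels /a/ and /a/, so it voices to [v]. /hiosafahuokbiof/ → hiozavahuokbiof.
Rule 3 (stop-cluster e-epenthesis): /k/ and /b/ form a stop–stop cluster, so [e] is inserted between them. /hiozavahuokbiof/ → hiozavahuokebiof.
Rule 4 (final a-epenthesis): the form ends in the consonant /f/, so [a] is inserted word-finally. /hiozavahuokebiof/ → hiozavahuokebiofa.

hiozavahuokebiofa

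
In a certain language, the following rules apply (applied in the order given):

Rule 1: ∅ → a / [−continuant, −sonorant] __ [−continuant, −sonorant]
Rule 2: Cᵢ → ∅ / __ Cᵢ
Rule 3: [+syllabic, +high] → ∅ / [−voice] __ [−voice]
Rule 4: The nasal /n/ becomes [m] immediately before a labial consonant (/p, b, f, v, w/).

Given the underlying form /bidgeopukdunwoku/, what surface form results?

Rule 1 (stop-cluster a-epenthesis): /d/ and /g/ form a stop–stop cluster, so [a] is inserted between them. /k/ and /d/ form a stop–stop cluster, so [a] is inserted between them. /bidgeopukdunwoku/ → bidageopukadunwoku.
Rule 2 (degemination): no segment meets the environment; /bidageopukadunwoku/ is unchanged.
Rule 3 (high vowel syncope): /u/ is a high vowel flanked by voiceless consonants /p/ and /k/, so it deletes. /bidageopukadunwoku/ → bidageopkadunwoku.
Rule 4 (nasal place assimilation): /n/ precedes the labial consonant /w/, so it assimilates in place to [m]. /bidageopkadunwoku/ → bidageopkadumwoku.

bidageopkadumwoku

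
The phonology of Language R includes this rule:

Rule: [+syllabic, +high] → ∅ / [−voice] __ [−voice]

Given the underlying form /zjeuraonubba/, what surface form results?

zjeuraonubba

No segment of /zjeuraonubba/ meets the structural description of the rule, so the form surfaces unchanged.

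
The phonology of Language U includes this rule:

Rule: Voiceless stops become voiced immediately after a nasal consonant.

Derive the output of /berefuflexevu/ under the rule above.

berefuflexevu

No segment of /berefuflexevu/ meets the structural description of the rule, so the form surfaces unchanged.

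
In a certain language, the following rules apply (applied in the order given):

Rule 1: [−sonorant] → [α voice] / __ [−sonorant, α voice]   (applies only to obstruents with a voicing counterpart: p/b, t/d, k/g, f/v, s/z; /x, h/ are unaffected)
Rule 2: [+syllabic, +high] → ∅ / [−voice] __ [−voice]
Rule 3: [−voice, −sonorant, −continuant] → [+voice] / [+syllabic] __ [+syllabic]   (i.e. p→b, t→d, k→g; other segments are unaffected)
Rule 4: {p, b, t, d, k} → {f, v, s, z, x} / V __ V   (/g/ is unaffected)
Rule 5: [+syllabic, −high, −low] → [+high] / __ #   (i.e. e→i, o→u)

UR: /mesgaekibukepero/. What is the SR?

Rule 1 (regressive voicing assimilation): /s/ precedes the voiced obstruent /g/, so it voices to [z] by assimilation. /mesgaekibukepero/ → mezgaekibukepero.
Rule 2 (high vowel syncope): no segment meets the environment; /mezgaekibukepero/ is unchanged.
Rule 3 (intervocalic voicing): /k/ is a voiceless stop between vowels /e/ and /i/, so it voices to [g]. /k/ is a voiceless stop between vowels /u/ and /e/, so it voices to [g]. /p/ is a voiceless stop between vowels /e/ and /e/, so it voices to [b]. /mezgaekibukepero/ → mezgaegibugebero.
Rule 4 (intervocalic spirantization): /b/ is a stop between vowels /i/ and /u/, so it spirantizes to the fricative [v]. /b/ is a stop between vowels /e/ and /e/, so it spirantizes to the fricative [v]. /mezgaegibugebero/ → mezgaegivugevero.
Rule 5 (final vowel raising): /o/ is a mid vowel in word-final position, so it raises to [u]. /mezgaegivugevero/ → mezgaegivugeveru.

mezgaegivugeveru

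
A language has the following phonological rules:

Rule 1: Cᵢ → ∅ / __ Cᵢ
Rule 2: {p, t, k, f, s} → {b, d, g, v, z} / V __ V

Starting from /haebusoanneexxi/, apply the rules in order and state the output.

haebuzoaneexi

Rule 1 (degemination): /nn/ is a geminate; the first /n/ deletes. /xx/ is a geminate; the first /x/ deletes. /haebusoanneexxi/ → haebusoaneexi.
Rule 2 (intervocalic voicing): /s/ is a voiceless obstruent between vowels /u/ and /o/, so it voices to [z]. /haebusoaneexi/ → haebuzoaneexi.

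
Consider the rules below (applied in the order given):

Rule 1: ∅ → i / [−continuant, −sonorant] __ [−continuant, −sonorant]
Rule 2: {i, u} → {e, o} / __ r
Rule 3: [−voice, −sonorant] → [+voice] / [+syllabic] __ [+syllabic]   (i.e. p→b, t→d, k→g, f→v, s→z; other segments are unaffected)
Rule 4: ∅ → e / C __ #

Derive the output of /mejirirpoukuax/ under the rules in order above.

Rule 1 (stop-cluster i-epenthesis): no segment meets the environment; /mejirirpoukuax/ is unchanged.
Rule 2 (pre-rhotic lowering): /i/ is a high vowel immediately before /r/, so it lowers to [e]. /i/ is a high vowel immediately before /r/, so it lowers to [e]. /mejirirpoukuax/ → mejererpoukuax.
Rule 3 (intervocalic voicing): /k/ is a voiceless obstruent between vowels /u/ and /u/, so it voices to [g]. /mejererpoukuax/ → mejererpouguax.
Rule 4 (final e-epenthesis): the form ends in the consonant /x/, so [e] is inserted word-finally. /mejererpouguax/ → mejererpouguaxe.

mejererpouguaxe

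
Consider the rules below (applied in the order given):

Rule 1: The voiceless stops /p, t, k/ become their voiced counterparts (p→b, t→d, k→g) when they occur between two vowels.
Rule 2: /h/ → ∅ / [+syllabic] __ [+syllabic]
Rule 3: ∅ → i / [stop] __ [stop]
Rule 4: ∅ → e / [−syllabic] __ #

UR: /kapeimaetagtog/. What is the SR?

kabeimaedagitoge

Rule 1 (intervocalic voicing): /p/ is a voiceless stop between vowels /a/ and /e/, so it voices to [b]. /t/ is a voiceless stop between vowels /e/ and /a/, so it voices to [d]. /kapeimaetagtog/ → kabeimaedagtog.
Rule 2 (intervocalic h-deletion): no segment meets the environment; /kabeimaedagtog/ is unchanged.
Rule 3 (stop-cluster i-epenthesis): /g/ and /t/ form a stop–stop cluster, so [i] is inserted between them. /kabeimaedagtog/ → kabeimaedagitog.
Rule 4 (final e-epenthesis): the form ends in the consonant /g/, so [e] is inserted word-finally. /kabeimaedagitog/ → kabeimaedagitoge.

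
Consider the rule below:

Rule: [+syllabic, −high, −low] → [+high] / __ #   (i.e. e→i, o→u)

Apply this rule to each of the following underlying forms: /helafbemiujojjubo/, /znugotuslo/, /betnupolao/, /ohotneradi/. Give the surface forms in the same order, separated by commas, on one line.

/helafbemiujojjubo/: /o/ is a mid vowel in word-final position, so it raises to [u]. → [helafbemiujojjubu].
/znugotuslo/: /o/ is a mid vowel in word-final position, so it raises to [u]. → [znugotuslu].
/betnupolao/: /o/ is a mid vowel in word-final position, so it raises to [u]. → [betnupolau].
/ohotneradi/: the rule's environment is not met; surfaces unchanged as [ohotneradi].

helafbemiujojjubu, znugotuslu, betnupolau, ohotneradi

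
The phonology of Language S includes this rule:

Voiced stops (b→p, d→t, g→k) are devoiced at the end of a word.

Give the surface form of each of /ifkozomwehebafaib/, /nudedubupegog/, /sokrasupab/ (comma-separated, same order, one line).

/ifkozomwehebafaib/: /b/ is a voiced stop in word-final position, so it devoices to [p]. → [ifkozomwehebafaip].
/nudedubupegog/: /g/ is a voiced stop in word-final position, so it devoices to [k]. → [nudedubupegok].
/sokrasupab/: /b/ is a voiced stop in word-final position, so it devoices to [p]. → [sokrasupap].

ifkozomwehebafaip, nudedubupegok, sokrasupap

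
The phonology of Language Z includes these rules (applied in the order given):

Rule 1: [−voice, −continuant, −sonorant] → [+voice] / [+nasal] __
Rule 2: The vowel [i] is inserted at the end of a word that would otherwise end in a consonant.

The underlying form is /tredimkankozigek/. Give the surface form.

tredimgangozigeki

Rule 1 (post-nasal voicing): /k/ is a voiceless stop immediately after the nasal /m/, so it voices to [g]. /k/ is a voiceless stop immediately after the nasal /n/, so it voices to [g]. /tredimkankozigek/ → tredimgangozigek.
Rule 2 (final i-epenthesis): the form ends in the consonant /k/, so [i] is inserted word-finally. /tredimgangozigek/ → tredimgangozigeki.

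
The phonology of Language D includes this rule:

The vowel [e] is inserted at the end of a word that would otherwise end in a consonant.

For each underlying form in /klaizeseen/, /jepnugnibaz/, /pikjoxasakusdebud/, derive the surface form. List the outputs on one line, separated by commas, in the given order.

klaizeseene, jepnugnibaze, pikjoxasakusdebude

/klaizeseen/: the form ends in the consonant /n/, so [e] is inserted word-finally. → [klaizeseene].
/jepnugnibaz/: the form ends in the consonant /z/, so [e] is inserted word-finally. → [jepnugnibaze].
/pikjoxasakusdebud/: the form ends in the consonant /d/, so [e] is inserted word-finally. → [pikjoxasakusdebude].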